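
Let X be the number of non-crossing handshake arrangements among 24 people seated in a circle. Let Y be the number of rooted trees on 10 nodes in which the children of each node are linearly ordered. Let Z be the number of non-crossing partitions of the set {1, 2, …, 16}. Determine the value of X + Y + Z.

Non-crossing handshake pairings of 2n people are counted by C_n; 24 people gives n = 12. So X = C_12 = 208012.
Rooted ordered (plane) trees on m nodes have m−1 edges and are counted by C_{m−1}; m = 10 gives C_9. So Y = C_9 = 4862.
The non-crossing partitions of [16] form a lattice of size C_16. So Z = C_16 = 35357670.
X + Y + Z = 208012 + 4862 + 35357670 = 35570544.

35570544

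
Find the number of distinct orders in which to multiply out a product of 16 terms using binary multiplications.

Ways to associate a product of 16 factors correspond to binary trees on 16 leaves, so the count is C_15.
C_15 = C(30,15)/16 = 155117520/16 = 9694845.

9694845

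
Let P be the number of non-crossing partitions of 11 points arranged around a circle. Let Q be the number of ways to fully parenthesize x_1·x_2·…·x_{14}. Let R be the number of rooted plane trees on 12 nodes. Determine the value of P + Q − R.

The non-crossing partitions of [11] form a lattice of size C_11. So P = C_11 = 58786.
Parenthesizations of m factors correspond to full binary trees with m leaves, counted by C_{m−1}; m = 14 gives C_13. So Q = C_13 = 742900.
A rooted plane tree on 12 nodes has 11 edges, and such trees are counted by C_11. So R = C_11 = 58786.
P + Q − R = 58786 + 742900 − 58786 = 742900.

742900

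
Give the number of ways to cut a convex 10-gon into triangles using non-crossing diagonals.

A convex 10-gon is triangulated into 8 triangles, and the number of such triangulations is the Catalan number C_{10−2} = C_8.
C_8 = C(16,8)/9 = 12870/9 = 1430.

1430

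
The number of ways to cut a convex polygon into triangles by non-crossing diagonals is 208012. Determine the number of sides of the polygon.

14

Triangulations of a convex m-gon are counted by C_{m−2}. Since C_12 = 208012, the index is 12.
So m − 2 = 12, giving m = 14 sides.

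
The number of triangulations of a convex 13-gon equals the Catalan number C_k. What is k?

11

The number of triangulations of a 13-gon is the Catalan number C_11 (index = sides − 2).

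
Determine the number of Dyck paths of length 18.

4862

Paths of 9 up- and 9 down-steps that never dip below the axis are Dyck paths; their count is C_9.
C_9 = C_8 · 2(2·8+1)/(8+2) = 1430 · 34/10 = 4862.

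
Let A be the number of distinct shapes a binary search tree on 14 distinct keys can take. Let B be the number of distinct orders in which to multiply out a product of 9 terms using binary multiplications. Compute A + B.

2675870

There are C_n binary search tree shapes on n keys; with n = 14 that is C_14. So A = C_14 = 2674440.
Bracketing 9 factors into binary products is counted by C_{9−1} = C_8. So B = C_8 = 1430.
A + B = 2674440 + 1430 = 2675870.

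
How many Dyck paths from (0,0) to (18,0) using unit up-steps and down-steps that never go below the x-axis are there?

4862

Paths of 9 up- and 9 down-steps that never dip below the axis are Dyck paths; their count is C_9.
C_9 = 4862.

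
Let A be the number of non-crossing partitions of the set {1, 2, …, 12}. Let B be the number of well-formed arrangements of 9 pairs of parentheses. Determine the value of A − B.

203150

Non-crossing partitions of an n-element set are counted by C_n; here n = 12. So A = C_12 = 208012.
Balanced strings of n pairs of brackets are counted by C_n; here n = 9. So B = C_9 = 4862.
A − B = 208012 − 4862 = 203150.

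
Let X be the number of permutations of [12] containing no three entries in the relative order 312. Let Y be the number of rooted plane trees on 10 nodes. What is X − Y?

203150

For any fixed pattern of length 3, the pattern-avoiding permutations of [12] number C_12. So X = C_12 = 208012.
Rooted ordered (plane) trees on m nodes have m−1 edges and are counted by C_{m−1}; m = 10 gives C_9. So Y = C_9 = 4862.
X − Y = 208012 − 4862 = 203150.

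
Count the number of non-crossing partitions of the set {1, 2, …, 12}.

Non-crossing partitions of an n-element set are counted by C_n; here n = 12.
C_12 = 208012.

208012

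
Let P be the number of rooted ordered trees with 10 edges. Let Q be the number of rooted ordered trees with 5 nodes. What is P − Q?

Rooted ordered trees with n edges are counted by C_n; here n = 10. So P = C_10 = 16796.
Rooted ordered (plane) trees on m nodes have m−1 edges and are counted by C_{m−1}; m = 5 gives C_4. So Q = C_4 = 14.
P − Q = 16796 − 14 = 16782.

16782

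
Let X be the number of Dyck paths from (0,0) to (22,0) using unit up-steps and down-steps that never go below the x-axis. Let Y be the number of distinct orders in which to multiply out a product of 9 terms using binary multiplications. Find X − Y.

57356

Dyck paths of semilength n (length 2n) are counted by C_n; here n = 11. So X = C_11 = 58786.
Bracketing 9 factors into binary products is counted by C_{9−1} = C_8. So Y = C_8 = 1430.
X − Y = 58786 − 1430 = 57356.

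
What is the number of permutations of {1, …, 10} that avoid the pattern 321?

16796

Permutations of [n] avoiding any single length-3 pattern are counted by C_n; here n = 10.
C_10 = C_9 · 2(2·9+1)/(9+2) = 4862 · 38/11 = 16796.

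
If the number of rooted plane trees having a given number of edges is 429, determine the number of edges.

Rooted ordered trees with n edges are counted by C_n. The Catalan number equal to 429 is C_7.

7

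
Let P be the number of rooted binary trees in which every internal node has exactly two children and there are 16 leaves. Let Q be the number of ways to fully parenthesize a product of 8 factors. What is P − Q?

9694416

Full binary trees with 16 leaves have 16−1 = 15 internal nodes, so there are C_15 of them. So P = C_15 = 9694845.
Ways to associate a product of 8 factors correspond to binary trees on 8 leaves, so the count is C_7. So Q = C_7 = 429.
P − Q = 9694845 − 429 = 9694416.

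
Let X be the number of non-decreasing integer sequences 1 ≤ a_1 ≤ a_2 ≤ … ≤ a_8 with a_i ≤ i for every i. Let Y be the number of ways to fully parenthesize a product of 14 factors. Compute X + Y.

Weakly increasing sequences with a_i ≤ i biject with Dyck paths of semilength 8, so there are C_8. So X = C_8 = 1430.
Parenthesizations of m factors correspond to full binary trees with m leaves, counted by C_{m−1}; m = 14 gives C_13. So Y = C_13 = 742900.
X + Y = 1430 + 742900 = 744330.

744330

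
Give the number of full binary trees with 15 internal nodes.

The number of full binary trees on 15 internal nodes is the Catalan number C_15.
C_15 = 9694845.

9694845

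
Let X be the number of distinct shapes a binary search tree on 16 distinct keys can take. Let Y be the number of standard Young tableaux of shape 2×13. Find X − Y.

Rooted binary trees with 16 nodes (each child slot possibly empty) number C_16. So X = C_16 = 35357670.
Standard Young tableaux of shape 2×n are counted by C_n; here n = 13. So Y = C_13 = 742900.
X − Y = 35357670 − 742900 = 34614770.

34614770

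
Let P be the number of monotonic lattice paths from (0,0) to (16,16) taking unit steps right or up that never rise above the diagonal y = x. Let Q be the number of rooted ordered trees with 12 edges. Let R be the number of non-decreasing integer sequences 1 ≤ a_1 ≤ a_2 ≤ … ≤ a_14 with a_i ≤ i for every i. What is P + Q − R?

Monotone paths in an n×n grid that stay weakly below the diagonal are counted by C_n; here n = 16. So P = C_16 = 35357670.
Rooted ordered trees with n edges are counted by C_n; here n = 12. So Q = C_12 = 208012.
Such sub-staircase sequences of length n are counted by C_n; here n = 14. So R = C_14 = 2674440.
P + Q − R = 35357670 + 208012 − 2674440 = 32891242.

32891242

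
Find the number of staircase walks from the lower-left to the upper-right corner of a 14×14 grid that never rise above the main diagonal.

Monotone paths in an n×n grid that stay weakly below the diagonal are counted by C_n; here n = 14.
C_14 = C(28,14)/15 = 40116600/15 = 2674440.

2674440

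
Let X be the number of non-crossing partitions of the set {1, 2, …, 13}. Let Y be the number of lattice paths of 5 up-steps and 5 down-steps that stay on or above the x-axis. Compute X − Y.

742858

The non-crossing partitions of [13] form a lattice of size C_13. So X = C_13 = 742900.
Paths of 5 up- and 5 down-steps that never dip below the axis are Dyck paths; their count is C_5. So Y = C_5 = 42.
X − Y = 742900 − 42 = 742858.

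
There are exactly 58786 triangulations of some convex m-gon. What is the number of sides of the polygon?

Triangulations of a convex m-gon are counted by C_{m−2}, and C_11 = 58786.
So m − 2 = 11, giving m = 13 sides.

13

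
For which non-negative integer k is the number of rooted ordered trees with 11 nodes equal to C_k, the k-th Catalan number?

10

Rooted ordered (plane) trees on m nodes have m−1 edges and are counted by C_{m−1}; m = 11 gives C_10.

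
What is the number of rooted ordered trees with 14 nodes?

Rooted ordered (plane) trees on m nodes have m−1 edges and are counted by C_{m−1}; m = 14 gives C_13.
C_13 = C(26,13)/14 = 10400600/14 = 742900.

742900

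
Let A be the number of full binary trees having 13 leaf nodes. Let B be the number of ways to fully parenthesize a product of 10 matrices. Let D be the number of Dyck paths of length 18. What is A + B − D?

208012

A full binary tree with L leaves has L−1 internal nodes and is counted by C_{L−1}; L = 13 gives C_12. So A = C_12 = 208012.
Bracketing 10 factors into binary products is counted by C_{10−1} = C_9. So B = C_9 = 4862.
Paths of 9 up- and 9 down-steps that never dip below the axis are Dyck paths; their count is C_9. So D = C_9 = 4862.
A + B − D = 208012 + 4862 − 4862 = 208012.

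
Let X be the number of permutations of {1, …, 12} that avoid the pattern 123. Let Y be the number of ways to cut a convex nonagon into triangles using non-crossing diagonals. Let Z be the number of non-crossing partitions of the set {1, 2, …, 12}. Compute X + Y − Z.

Permutations of [n] avoiding any single length-3 pattern are counted by C_n; here n = 12. So X = C_12 = 208012.
Triangulations of a convex m-gon are counted by C_{m−2}; with m = 9 this is C_7. So Y = C_7 = 429.
The non-crossing partitions of [12] form a lattice of size C_12. So Z = C_12 = 208012.
X + Y − Z = 208012 + 429 − 208012 = 429.

429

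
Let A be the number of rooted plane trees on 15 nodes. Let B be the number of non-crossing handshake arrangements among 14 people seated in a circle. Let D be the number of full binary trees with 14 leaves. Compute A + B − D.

1931969

Rooted ordered (plane) trees on m nodes have m−1 edges and are counted by C_{m−1}; m = 15 gives C_14. So A = C_14 = 2674440.
With 14 = 2·7 people, non-crossing handshake pairings are non-crossing perfect matchings on a circle, counted by C_7. So B = C_7 = 429.
A full binary tree with L leaves has L−1 internal nodes and is counted by C_{L−1}; L = 14 gives C_13. So D = C_13 = 742900.
A + B − D = 2674440 + 429 − 742900 = 1931969.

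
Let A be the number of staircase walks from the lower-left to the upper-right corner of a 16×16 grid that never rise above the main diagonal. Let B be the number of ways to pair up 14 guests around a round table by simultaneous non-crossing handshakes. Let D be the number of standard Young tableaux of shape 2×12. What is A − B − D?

Monotone paths in an n×n grid that stay weakly below the diagonal are counted by C_n; here n = 16. So A = C_16 = 35357670.
With 14 = 2·7 people, non-crossing handshake pairings are non-crossing perfect matchings on a circle, counted by C_7. So B = C_7 = 429.
By the hook-length formula (or a Dyck-path bijection), SYT of shape 2×12 number C_12. So D = C_12 = 208012.
A − B − D = 35357670 − 429 − 208012 = 35149229.

35149229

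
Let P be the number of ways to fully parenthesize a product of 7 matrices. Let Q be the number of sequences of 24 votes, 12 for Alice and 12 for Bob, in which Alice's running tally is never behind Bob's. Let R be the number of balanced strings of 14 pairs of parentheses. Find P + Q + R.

2882584

Parenthesizations of m factors correspond to full binary trees with m leaves, counted by C_{m−1}; m = 7 gives C_6. So P = C_6 = 132.
Reading a vote for the leader as '(' and for the other as ')' turns such a sequence into a balanced string of 12 pairs, so the count is C_12. So Q = C_12 = 208012.
A balanced arrangement of 14 bracket pairs is a Dyck word of semilength 14, so the count is C_14. So R = C_14 = 2674440.
P + Q + R = 132 + 208012 + 2674440 = 2882584.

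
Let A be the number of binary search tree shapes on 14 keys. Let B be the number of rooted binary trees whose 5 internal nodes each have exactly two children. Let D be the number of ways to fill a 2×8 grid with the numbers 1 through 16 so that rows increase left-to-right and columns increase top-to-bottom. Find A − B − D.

There are C_n binary search tree shapes on n keys; with n = 14 that is C_14. So A = C_14 = 2674440.
The number of full binary trees on 5 internal nodes is the Catalan number C_5. So B = C_5 = 42.
By the hook-length formula (or a Dyck-path bijection), SYT of shape 2×8 number C_8. So D = C_8 = 1430.
A − B − D = 2674440 − 42 − 1430 = 2672968.

2672968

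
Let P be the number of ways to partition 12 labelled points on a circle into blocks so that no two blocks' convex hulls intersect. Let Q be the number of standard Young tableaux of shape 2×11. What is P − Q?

The non-crossing partitions of [12] form a lattice of size C_12. So P = C_12 = 208012.
Standard Young tableaux of shape 2×n are counted by C_n; here n = 11. So Q = C_11 = 58786.
P − Q = 208012 − 58786 = 149226.

149226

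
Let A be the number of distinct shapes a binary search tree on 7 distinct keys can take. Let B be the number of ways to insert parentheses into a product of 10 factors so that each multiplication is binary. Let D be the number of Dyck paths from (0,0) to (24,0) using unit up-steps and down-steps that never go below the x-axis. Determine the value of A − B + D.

Rooted binary trees with 7 nodes (each child slot possibly empty) number C_7. So A = C_7 = 429.
Ways to associate a product of 10 factors correspond to binary trees on 10 leaves, so the count is C_9. So B = C_9 = 4862.
Paths of 12 up- and 12 down-steps that never dip below the axis are Dyck paths; their count is C_12. So D = C_12 = 208012.
A − B + D = 429 − 4862 + 208012 = 203579.

203579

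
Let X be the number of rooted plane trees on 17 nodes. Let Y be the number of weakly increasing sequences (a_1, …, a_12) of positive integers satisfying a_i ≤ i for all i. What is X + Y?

Rooted ordered (plane) trees on m nodes have m−1 edges and are counted by C_{m−1}; m = 17 gives C_16. So X = C_16 = 35357670.
Such sub-staircase sequences of length n are counted by C_n; here n = 12. So Y = C_12 = 208012.
X + Y = 35357670 + 208012 = 35565682.

35565682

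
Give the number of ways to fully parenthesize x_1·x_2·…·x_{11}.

16796

Ways to associate a product of 11 factors correspond to binary trees on 11 leaves, so the count is C_10.
C_10 = C(20,10)/11 = 184756/11 = 16796.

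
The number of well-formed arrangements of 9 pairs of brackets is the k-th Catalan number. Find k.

With 9 pairs the number of balanced bracket strings is the Catalan number C_9.

9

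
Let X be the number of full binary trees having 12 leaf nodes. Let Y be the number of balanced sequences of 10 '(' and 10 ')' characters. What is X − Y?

41990

A full binary tree with L leaves has L−1 internal nodes and is counted by C_{L−1}; L = 12 gives C_11. So X = C_11 = 58786.
A balanced arrangement of 10 bracket pairs is a Dyck word of semilength 10, so the count is C_10. So Y = C_10 = 16796.
X − Y = 58786 − 16796 = 41990.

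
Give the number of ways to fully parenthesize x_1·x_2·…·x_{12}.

Parenthesizations of m factors correspond to full binary trees with m leaves, counted by C_{m−1}; m = 12 gives C_11.
C_11 = C(22,11)/12 = 705432/12 = 58786.

58786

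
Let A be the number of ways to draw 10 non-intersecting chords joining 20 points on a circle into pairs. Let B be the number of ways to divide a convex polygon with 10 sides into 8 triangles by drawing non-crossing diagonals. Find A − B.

15366

Non-crossing perfect matchings of 2n points on a circle are counted by C_n; with 20 points, n = 10. So A = C_10 = 16796.
The number of triangulations of a 10-gon is the Catalan number C_8 (index = sides − 2). So B = C_8 = 1430.
A − B = 16796 − 1430 = 15366.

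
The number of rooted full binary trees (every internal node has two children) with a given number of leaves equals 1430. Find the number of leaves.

Full binary trees with L leaves are counted by C_{L−1}. Since C_8 = 1430, the index is 8.
So the index is 8, and the number of leaves is 8 + 1 = 9.

9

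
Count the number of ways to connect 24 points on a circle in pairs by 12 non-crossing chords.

208012

Pairing 24 circle points by 12 non-crossing chords gives C_12 matchings.
C_12 = C(24,12)/13 = 2704156/13 = 208012.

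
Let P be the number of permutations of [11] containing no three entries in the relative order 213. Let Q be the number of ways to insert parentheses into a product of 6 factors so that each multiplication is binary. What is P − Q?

58744

For any fixed pattern of length 3, the pattern-avoiding permutations of [11] number C_11. So P = C_11 = 58786.
Bracketing 6 factors into binary products is counted by C_{6−1} = C_5. So Q = C_5 = 42.
P − Q = 58786 − 42 = 58744.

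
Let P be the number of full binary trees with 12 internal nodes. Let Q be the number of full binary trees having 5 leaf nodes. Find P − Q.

207998

Full binary trees with n internal nodes are counted by C_n; here n = 12. So P = C_12 = 208012.
Full binary trees with 5 leaves have 5−1 = 4 internal nodes, so there are C_4 of them. So Q = C_4 = 14.
P − Q = 208012 − 14 = 207998.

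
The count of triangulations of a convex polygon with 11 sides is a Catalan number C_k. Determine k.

A convex 11-gon is triangulated into 9 triangles, and the number of such triangulations is the Catalan number C_{11−2} = C_9.

9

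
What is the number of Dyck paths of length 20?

16796

A Dyck path with 10 up-steps and 10 down-steps has semilength 10, so there are C_10 of them.
C_10 = 16796.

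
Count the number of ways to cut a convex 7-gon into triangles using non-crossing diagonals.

Triangulations of a convex m-gon are counted by C_{m−2}; with m = 7 this is C_5.
C_5 = C_4 · 2(2·4+1)/(4+2) = 14 · 18/6 = 42.

42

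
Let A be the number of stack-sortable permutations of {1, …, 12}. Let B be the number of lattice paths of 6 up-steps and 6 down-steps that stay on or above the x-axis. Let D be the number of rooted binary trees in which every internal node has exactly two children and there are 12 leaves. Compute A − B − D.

149094

Stack-sortable permutations are exactly the 231-avoiding ones, counted by C_n; here n = 12. So A = C_12 = 208012.
Dyck paths of semilength n (length 2n) are counted by C_n; here n = 6. So B = C_6 = 132.
Full binary trees with 12 leaves have 12−1 = 11 internal nodes, so there are C_11 of them. So D = C_11 = 58786.
A − B − D = 208012 − 132 − 58786 = 149094.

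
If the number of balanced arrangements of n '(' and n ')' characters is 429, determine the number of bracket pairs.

7

Balanced strings of n bracket-pairs are counted by C_n; 429 = C_7.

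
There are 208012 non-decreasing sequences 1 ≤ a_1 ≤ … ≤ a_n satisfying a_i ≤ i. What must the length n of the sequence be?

Such sub-staircase sequences of length n are counted by C_n; 208012 = C_12.

12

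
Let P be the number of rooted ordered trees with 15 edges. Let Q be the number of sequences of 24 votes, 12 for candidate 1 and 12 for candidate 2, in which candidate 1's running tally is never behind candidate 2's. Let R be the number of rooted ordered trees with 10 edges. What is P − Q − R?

9470037

Rooted ordered trees with n edges are counted by C_n; here n = 15. So P = C_15 = 9694845.
Reading a vote for the leader as '(' and for the other as ')' turns such a sequence into a balanced string of 12 pairs, so the count is C_12. So Q = C_12 = 208012.
A rooted plane tree with 10 edges has 11 nodes, and the count is C_10. So R = C_10 = 16796.
P − Q − R = 9694845 − 208012 − 16796 = 9470037.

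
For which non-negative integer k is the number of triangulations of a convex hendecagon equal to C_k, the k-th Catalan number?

9

The number of triangulations of an 11-gon is the Catalan number C_9 (index = sides − 2).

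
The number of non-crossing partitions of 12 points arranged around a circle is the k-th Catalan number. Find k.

12

The non-crossing partitions of [12] form a lattice of size C_12.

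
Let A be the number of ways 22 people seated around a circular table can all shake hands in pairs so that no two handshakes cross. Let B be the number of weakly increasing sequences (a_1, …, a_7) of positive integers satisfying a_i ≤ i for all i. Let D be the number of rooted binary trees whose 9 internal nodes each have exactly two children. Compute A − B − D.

Non-crossing handshake pairings of 2n people are counted by C_n; 22 people gives n = 11. So A = C_11 = 58786.
Weakly increasing sequences with a_i ≤ i biject with Dyck paths of semilength 7, so there are C_7. So B = C_7 = 429.
The number of full binary trees on 9 internal nodes is the Catalan number C_9. So D = C_9 = 4862.
A − B − D = 58786 − 429 − 4862 = 53495.

53495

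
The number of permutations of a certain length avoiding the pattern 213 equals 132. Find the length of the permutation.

6

Permutations of [n] avoiding a fixed length-3 pattern are counted by C_n. The Catalan number equal to 132 is C_6.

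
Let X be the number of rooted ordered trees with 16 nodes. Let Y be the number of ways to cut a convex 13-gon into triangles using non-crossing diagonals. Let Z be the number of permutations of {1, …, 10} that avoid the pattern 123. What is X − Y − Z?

A rooted plane tree on 16 nodes has 15 edges, and such trees are counted by C_15. So X = C_15 = 9694845.
A convex 13-gon is triangulated into 11 triangles, and the number of such triangulations is the Catalan number C_{13−2} = C_11. So Y = C_11 = 58786.
Permutations of [n] avoiding any single length-3 pattern are counted by C_n; here n = 10. So Z = C_10 = 16796.
X − Y − Z = 9694845 − 58786 − 16796 = 9619263.

9619263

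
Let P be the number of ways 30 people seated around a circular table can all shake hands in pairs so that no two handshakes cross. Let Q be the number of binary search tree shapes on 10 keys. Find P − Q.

9678049

With 30 = 2·15 people, non-crossing handshake pairings are non-crossing perfect matchings on a circle, counted by C_15. So P = C_15 = 9694845.
Binary trees (left/right distinguished) on n nodes are counted by C_n; here n = 10. So Q = C_10 = 16796.
P − Q = 9694845 − 16796 = 9678049.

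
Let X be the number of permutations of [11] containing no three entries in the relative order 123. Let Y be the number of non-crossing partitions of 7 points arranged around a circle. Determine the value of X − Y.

Permutations of [n] avoiding any single length-3 pattern are counted by C_n; here n = 11. So X = C_11 = 58786.
The non-crossing partitions of [7] form a lattice of size C_7. So Y = C_7 = 429.
X − Y = 58786 − 429 = 58357.

58357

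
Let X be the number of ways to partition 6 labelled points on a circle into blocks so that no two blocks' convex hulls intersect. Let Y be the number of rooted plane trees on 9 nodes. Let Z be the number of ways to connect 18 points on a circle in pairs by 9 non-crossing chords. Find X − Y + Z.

The non-crossing partitions of [6] form a lattice of size C_6. So X = C_6 = 132.
A rooted plane tree on 9 nodes has 8 edges, and such trees are counted by C_8. So Y = C_8 = 1430.
Non-crossing perfect matchings of 2n points on a circle are counted by C_n; with 18 points, n = 9. So Z = C_9 = 4862.
X − Y + Z = 132 − 1430 + 4862 = 3564.

3564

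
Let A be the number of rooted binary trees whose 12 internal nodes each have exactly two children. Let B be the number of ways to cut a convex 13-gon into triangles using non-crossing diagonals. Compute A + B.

266798

The number of full binary trees on 12 internal nodes is the Catalan number C_12. So A = C_12 = 208012.
Triangulations of a convex m-gon are counted by C_{m−2}; with m = 13 this is C_11. So B = C_11 = 58786.
A + B = 208012 + 58786 = 266798.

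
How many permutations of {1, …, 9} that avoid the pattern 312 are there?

4862

Permutations of [n] avoiding any single length-3 pattern are counted by C_n; here n = 9.
C_9 = C_8 · 2(2·8+1)/(8+2) = 1430 · 34/10 = 4862.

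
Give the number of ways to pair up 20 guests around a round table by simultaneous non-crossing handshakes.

With 20 = 2·10 people, non-crossing handshake pairings are non-crossing perfect matchings on a circle, counted by C_10.
C_10 = C(20,10)/11 = 184756/11 = 16796.

16796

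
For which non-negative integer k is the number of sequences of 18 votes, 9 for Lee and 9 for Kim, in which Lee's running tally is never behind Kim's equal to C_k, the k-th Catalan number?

Reading a vote for the leader as '(' and for the other as ')' turns such a sequence into a balanced string of 9 pairs, so the count is C_9.

9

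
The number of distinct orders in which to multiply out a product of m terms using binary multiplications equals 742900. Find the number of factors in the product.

14

Parenthesizations of m factors are counted by C_{m−1}. The Catalan number equal to 742900 is C_13.
So the index is 13, and the number of factors is 13 + 1 = 14.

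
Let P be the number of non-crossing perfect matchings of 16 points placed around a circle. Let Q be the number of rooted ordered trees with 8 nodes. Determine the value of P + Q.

Non-crossing perfect matchings of 2n points on a circle are counted by C_n; with 16 points, n = 8. So P = C_8 = 1430.
Rooted ordered (plane) trees on m nodes have m−1 edges and are counted by C_{m−1}; m = 8 gives C_7. So Q = C_7 = 429.
P + Q = 1430 + 429 = 1859.

1859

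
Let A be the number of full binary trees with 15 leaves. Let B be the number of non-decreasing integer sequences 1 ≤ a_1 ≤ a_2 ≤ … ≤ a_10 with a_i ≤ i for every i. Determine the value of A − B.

Full binary trees with 15 leaves have 15−1 = 14 internal nodes, so there are C_14 of them. So A = C_14 = 2674440.
Such sub-staircase sequences of length n are counted by C_n; here n = 10. So B = C_10 = 16796.
A − B = 2674440 − 16796 = 2657644.

2657644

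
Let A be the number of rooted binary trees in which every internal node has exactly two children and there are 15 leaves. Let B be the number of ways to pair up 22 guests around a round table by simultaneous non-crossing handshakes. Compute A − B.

Full binary trees with 15 leaves have 15−1 = 14 internal nodes, so there are C_14 of them. So A = C_14 = 2674440.
Non-crossing handshake pairings of 2n people are counted by C_n; 22 people gives n = 11. So B = C_11 = 58786.
A − B = 2674440 − 58786 = 2615654.

2615654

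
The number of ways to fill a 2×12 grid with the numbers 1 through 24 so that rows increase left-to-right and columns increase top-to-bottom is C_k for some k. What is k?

Standard Young tableaux of shape 2×n are counted by C_n; here n = 12.

12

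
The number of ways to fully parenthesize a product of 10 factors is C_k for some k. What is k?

9

Parenthesizations of m factors correspond to full binary trees with m leaves, counted by C_{m−1}; m = 10 gives C_9.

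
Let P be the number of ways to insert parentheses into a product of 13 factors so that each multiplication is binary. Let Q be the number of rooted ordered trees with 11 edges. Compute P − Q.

149226

Ways to associate a product of 13 factors correspond to binary trees on 13 leaves, so the count is C_12. So P = C_12 = 208012.
Rooted ordered trees with n edges are counted by C_n; here n = 11. So Q = C_11 = 58786.
P − Q = 208012 − 58786 = 149226.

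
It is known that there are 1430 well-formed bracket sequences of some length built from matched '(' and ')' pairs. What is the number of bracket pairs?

8

Balanced strings of n bracket-pairs are counted by C_n; 1430 = C_8.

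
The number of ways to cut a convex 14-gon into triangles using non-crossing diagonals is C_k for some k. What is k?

12

The number of triangulations of a 14-gon is the Catalan number C_12 (index = sides − 2).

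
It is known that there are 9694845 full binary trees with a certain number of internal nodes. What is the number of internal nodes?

Full binary trees with n internal nodes are counted by C_n; 9694845 = C_15.

15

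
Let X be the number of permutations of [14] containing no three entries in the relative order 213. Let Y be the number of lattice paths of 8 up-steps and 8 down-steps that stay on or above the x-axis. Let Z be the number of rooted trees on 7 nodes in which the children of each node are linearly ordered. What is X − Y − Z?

Permutations of [n] avoiding any single length-3 pattern are counted by C_n; here n = 14. So X = C_14 = 2674440.
Dyck paths of semilength n (length 2n) are counted by C_n; here n = 8. So Y = C_8 = 1430.
A rooted plane tree on 7 nodes has 6 edges, and such trees are counted by C_6. So Z = C_6 = 132.
X − Y − Z = 2674440 − 1430 − 132 = 2672878.

2672878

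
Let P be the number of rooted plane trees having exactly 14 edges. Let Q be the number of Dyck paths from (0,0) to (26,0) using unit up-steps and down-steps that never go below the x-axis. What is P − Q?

A rooted plane tree with 14 edges has 15 nodes, and the count is C_14. So P = C_14 = 2674440.
Paths of 13 up- and 13 down-steps that never dip below the axis are Dyck paths; their count is C_13. So Q = C_13 = 742900.
P − Q = 2674440 − 742900 = 1931540.

1931540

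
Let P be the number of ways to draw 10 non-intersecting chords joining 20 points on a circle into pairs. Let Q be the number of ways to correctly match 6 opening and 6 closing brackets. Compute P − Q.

16664

Pairing 20 circle points by 10 non-crossing chords gives C_10 matchings. So P = C_10 = 16796.
With 6 pairs the number of balanced bracket strings is the Catalan number C_6. So Q = C_6 = 132.
P − Q = 16796 − 132 = 16664.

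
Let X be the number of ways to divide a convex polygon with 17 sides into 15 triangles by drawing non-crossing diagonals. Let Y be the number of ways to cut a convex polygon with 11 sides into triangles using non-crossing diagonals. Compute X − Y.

9689983

The number of triangulations of a 17-gon is the Catalan number C_15 (index = sides − 2). So X = C_15 = 9694845.
The number of triangulations of an 11-gon is the Catalan number C_9 (index = sides − 2). So Y = C_9 = 4862.
X − Y = 9694845 − 4862 = 9689983.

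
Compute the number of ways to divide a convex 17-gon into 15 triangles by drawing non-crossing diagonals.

The number of triangulations of a 17-gon is the Catalan number C_15 (index = sides − 2).
C_15 = 9694845.

9694845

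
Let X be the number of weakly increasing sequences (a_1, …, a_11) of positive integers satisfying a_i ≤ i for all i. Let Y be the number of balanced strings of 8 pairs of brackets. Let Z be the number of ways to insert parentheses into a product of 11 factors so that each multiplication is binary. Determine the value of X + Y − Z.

43420

Weakly increasing sequences with a_i ≤ i biject with Dyck paths of semilength 11, so there are C_11. So X = C_11 = 58786.
With 8 pairs the number of balanced bracket strings is the Catalan number C_8. So Y = C_8 = 1430.
Parenthesizations of m factors correspond to full binary trees with m leaves, counted by C_{m−1}; m = 11 gives C_10. So Z = C_10 = 16796.
X + Y − Z = 58786 + 1430 − 16796 = 43420.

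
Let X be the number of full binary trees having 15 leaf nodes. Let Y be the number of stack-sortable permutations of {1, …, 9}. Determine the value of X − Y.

2669578

A full binary tree with L leaves has L−1 internal nodes and is counted by C_{L−1}; L = 15 gives C_14. So X = C_14 = 2674440.
Stack-sortable permutations are exactly the 231-avoiding ones, counted by C_n; here n = 9. So Y = C_9 = 4862.
X − Y = 2674440 − 4862 = 2669578.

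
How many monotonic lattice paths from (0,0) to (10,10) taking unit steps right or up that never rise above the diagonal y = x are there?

16796

Monotone paths in an n×n grid that stay weakly below the diagonal are counted by C_n; here n = 10.
C_10 = C(20,10)/11 = 184756/11 = 16796.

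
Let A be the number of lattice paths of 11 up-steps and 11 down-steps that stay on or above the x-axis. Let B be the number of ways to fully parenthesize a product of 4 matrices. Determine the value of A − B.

A Dyck path with 11 up-steps and 11 down-steps has semilength 11, so there are C_11 of them. So A = C_11 = 58786.
Parenthesizations of m factors correspond to full binary trees with m leaves, counted by C_{m−1}; m = 4 gives C_3. So B = C_3 = 5.
A − B = 58786 − 5 = 58781.

58781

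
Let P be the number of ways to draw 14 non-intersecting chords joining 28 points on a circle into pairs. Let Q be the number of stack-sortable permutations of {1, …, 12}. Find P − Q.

2466428

Pairing 28 circle points by 14 non-crossing chords gives C_14 matchings. So P = C_14 = 2674440.
Stack-sortable permutations are exactly the 231-avoiding ones, counted by C_n; here n = 12. So Q = C_12 = 208012.
P − Q = 2674440 − 208012 = 2466428.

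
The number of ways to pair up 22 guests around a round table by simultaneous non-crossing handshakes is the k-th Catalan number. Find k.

With 22 = 2·11 people, non-crossing handshake pairings are non-crossing perfect matchings on a circle, counted by C_11.

11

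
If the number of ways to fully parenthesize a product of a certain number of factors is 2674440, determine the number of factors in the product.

Parenthesizations of m factors are counted by C_{m−1}, and C_14 = 2674440.
So the index is 14, and the number of factors is 14 + 1 = 15.

15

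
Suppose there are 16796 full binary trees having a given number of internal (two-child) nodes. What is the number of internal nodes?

Full binary trees with n internal nodes are counted by C_n. The Catalan number equal to 16796 is C_10.

10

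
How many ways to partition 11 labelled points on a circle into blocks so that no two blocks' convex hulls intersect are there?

Non-crossing partitions of an n-element set are counted by C_n; here n = 11.
C_11 = C(22,11)/12 = 705432/12 = 58786.

58786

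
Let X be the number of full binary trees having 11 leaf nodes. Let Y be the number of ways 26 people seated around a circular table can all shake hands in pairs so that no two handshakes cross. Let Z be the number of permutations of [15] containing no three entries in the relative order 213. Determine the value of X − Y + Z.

8968741

Full binary trees with 11 leaves have 11−1 = 10 internal nodes, so there are C_10 of them. So X = C_10 = 16796.
Non-crossing handshake pairings of 2n people are counted by C_n; 26 people gives n = 13. So Y = C_13 = 742900.
For any fixed pattern of length 3, the pattern-avoiding permutations of [15] number C_15. So Z = C_15 = 9694845.
X − Y + Z = 16796 − 742900 + 9694845 = 8968741.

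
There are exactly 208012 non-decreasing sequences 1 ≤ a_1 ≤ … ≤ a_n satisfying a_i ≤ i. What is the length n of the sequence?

12

Such sub-staircase sequences of length n are counted by C_n, and C_12 = 208012.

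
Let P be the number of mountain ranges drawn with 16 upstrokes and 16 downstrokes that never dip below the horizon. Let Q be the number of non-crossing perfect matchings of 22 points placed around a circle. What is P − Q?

A Dyck path with 16 up-steps and 16 down-steps has semilength 16, so there are C_16 of them. So P = C_16 = 35357670.
Non-crossing perfect matchings of 2n points on a circle are counted by C_n; with 22 points, n = 11. So Q = C_11 = 58786.
P − Q = 35357670 − 58786 = 35298884.

35298884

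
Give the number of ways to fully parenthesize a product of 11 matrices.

16796

Parenthesizations of m factors correspond to full binary trees with m leaves, counted by C_{m−1}; m = 11 gives C_10.
C_10 = 16796.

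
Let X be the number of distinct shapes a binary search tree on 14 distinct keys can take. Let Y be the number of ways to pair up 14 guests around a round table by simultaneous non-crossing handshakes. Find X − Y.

2674011

Binary trees (left/right distinguished) on n nodes are counted by C_n; here n = 14. So X = C_14 = 2674440.
Non-crossing handshake pairings of 2n people are counted by C_n; 14 people gives n = 7. So Y = C_7 = 429.
X − Y = 2674440 − 429 = 2674011.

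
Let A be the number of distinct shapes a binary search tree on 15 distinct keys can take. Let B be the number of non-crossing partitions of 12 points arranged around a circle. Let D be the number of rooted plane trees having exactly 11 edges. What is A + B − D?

There are C_n binary search tree shapes on n keys; with n = 15 that is C_15. So A = C_15 = 9694845.
Non-crossing partitions of an n-element set are counted by C_n; here n = 12. So B = C_12 = 208012.
A rooted plane tree with 11 edges has 12 nodes, and the count is C_11. So D = C_11 = 58786.
A + B − D = 9694845 + 208012 − 58786 = 9844071.

9844071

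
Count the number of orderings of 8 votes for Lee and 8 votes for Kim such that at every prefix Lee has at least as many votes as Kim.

Ballot sequences with n votes each where one side never trails are Dyck words, counted by C_n; here n = 8.
C_8 = C_7 · 2(2·7+1)/(7+2) = 429 · 30/9 = 1430.

1430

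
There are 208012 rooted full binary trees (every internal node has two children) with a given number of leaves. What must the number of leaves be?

13

Full binary trees with L leaves are counted by C_{L−1}. Since C_12 = 208012, the index is 12.
So the index is 12, and the number of leaves is 12 + 1 = 13.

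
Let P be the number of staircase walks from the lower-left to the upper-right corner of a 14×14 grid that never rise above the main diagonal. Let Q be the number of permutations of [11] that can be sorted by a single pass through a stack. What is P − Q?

2615654

Monotone paths in an n×n grid that stay weakly below the diagonal are counted by C_n; here n = 14. So P = C_14 = 2674440.
Stack-sortable permutations are exactly the 231-avoiding ones, counted by C_n; here n = 11. So Q = C_11 = 58786.
P − Q = 2674440 − 58786 = 2615654.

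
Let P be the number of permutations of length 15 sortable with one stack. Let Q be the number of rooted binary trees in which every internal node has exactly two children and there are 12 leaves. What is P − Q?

9636059

By Knuth's characterisation, the stack-sortable permutations of length 15 are the 231-avoiders, numbering C_15. So P = C_15 = 9694845.
Full binary trees with 12 leaves have 12−1 = 11 internal nodes, so there are C_11 of them. So Q = C_11 = 58786.
P − Q = 9694845 − 58786 = 9636059.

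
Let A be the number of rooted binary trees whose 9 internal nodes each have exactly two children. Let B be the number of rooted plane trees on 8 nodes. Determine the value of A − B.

4433

Full binary trees with n internal nodes are counted by C_n; here n = 9. So A = C_9 = 4862.
A rooted plane tree on 8 nodes has 7 edges, and such trees are counted by C_7. So B = C_7 = 429.
A − B = 4862 − 429 = 4433.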